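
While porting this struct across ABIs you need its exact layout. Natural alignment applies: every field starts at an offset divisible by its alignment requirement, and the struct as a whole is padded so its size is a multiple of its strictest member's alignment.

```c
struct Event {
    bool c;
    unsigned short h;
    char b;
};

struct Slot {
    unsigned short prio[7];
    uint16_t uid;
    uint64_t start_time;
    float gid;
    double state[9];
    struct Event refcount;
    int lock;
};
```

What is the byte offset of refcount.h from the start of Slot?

Event: @0: c [1B, align 1] → 1; +1 pad (align 2); @2: h [2B, align 2] → 4; @4: b [1B, align 1] → 5; +1 tail pad (align 2); size 6, align 2
@0: prio [14B, align 2] → 14
@14: uid [2B, align 2] → 16
@16: start_time [8B, align 8] → 24
@24: gid [4B, align 4] → 28
+4 pad (align 8)
@32: state [72B, align 8] → 104
@104: refcount [6B, align 2] → 110
within Event: h at 2
104 + 2 = 106

106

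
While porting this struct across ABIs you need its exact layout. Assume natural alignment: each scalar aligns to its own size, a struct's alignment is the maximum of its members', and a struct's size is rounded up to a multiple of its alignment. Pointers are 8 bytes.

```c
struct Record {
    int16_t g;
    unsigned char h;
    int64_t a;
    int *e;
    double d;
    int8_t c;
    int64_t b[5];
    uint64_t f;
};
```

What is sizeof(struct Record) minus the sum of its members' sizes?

12

0..2  g  (2B, 2-aligned)
2..3  h  (1B, 1-aligned)
3..8  -- padding (5B)
8..16  a  (8B, 8-aligned)
16..24  e  (8B, 8-aligned)
24..32  d  (8B, 8-aligned)
32..33  c  (1B, 1-aligned)
33..40  -- padding (7B)
40..80  b  (40B, 8-aligned)
80..88  f  (8B, 8-aligned)
sizeof = 88, alignof = 8
data bytes 76, size 88 → padding 12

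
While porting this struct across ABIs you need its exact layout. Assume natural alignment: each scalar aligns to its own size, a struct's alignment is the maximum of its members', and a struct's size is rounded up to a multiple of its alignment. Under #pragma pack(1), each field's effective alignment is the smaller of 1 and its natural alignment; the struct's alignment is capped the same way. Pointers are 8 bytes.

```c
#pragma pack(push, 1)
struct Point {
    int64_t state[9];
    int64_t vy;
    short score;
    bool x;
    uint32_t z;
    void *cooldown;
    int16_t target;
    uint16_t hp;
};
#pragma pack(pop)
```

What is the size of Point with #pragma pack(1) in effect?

@0: state [72B, align 1] → 72
@72: vy [8B, align 1] → 80
@80: score [2B, align 1] → 82
@82: x [1B, align 1] → 83
@83: z [4B, align 1] → 87
@87: cooldown [8B, align 1] → 95
@95: target [2B, align 1] → 97
@97: hp [2B, align 1] → 99
size 99, align 1

99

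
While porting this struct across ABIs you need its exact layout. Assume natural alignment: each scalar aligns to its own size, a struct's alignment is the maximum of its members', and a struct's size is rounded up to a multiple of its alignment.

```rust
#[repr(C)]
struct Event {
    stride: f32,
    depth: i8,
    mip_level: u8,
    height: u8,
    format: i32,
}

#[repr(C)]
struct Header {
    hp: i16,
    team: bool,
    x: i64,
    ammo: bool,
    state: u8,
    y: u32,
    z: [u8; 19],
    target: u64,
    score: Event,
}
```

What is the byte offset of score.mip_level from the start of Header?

Event: @0: stride [4B, align 4] → 4; @4: depth [1B, align 1] → 5; @5: mip_level [1B, align 1] → 6; @6: height [1B, align 1] → 7; +1 pad (align 4); @8: format [4B, align 4] → 12; size 12, align 4
@0: hp [2B, align 2] → 2
@2: team [1B, align 1] → 3
+5 pad (align 8)
@8: x [8B, align 8] → 16
@16: ammo [1B, align 1] → 17
@17: state [1B, align 1] → 18
+2 pad (align 4)
@20: y [4B, align 4] → 24
@24: z [19B, align 1] → 43
+5 pad (align 8)
@48: target [8B, align 8] → 56
@56: score [12B, align 4] → 68
within Event: mip_level at 5
56 + 5 = 61

61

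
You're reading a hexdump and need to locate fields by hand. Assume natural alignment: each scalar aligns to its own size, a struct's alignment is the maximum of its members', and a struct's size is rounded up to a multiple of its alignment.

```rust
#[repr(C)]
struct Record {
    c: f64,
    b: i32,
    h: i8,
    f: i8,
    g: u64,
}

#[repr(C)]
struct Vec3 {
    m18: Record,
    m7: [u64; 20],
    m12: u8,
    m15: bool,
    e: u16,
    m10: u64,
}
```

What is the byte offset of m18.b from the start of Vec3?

8

Record: c at 0 (size 8, align 8) → ends 8; b at 8 (size 4, align 4) → ends 12; h at 12 (size 1, align 1) → ends 13; f at 13 (size 1, align 1) → ends 14; pad 2 to align 8 for g; g at 16 (size 8, align 8) → ends 24; total 24 bytes, alignment 8
m18 at 0 (size 24, align 8) → ends 24
within Record: b at 8
0 + 8 = 8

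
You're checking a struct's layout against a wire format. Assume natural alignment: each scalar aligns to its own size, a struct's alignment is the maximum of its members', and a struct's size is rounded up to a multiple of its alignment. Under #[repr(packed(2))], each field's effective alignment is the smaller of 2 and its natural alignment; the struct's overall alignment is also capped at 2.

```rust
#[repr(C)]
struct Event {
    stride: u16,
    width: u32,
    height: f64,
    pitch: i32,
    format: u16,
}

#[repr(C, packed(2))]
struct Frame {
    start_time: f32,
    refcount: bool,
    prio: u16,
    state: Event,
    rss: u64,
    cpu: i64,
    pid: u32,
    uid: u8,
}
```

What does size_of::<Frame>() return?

54 bytes

Event: stride at 0 (size 2, align 2) → ends 2; pad 2 to align 4 for width; width at 4 (size 4, align 4) → ends 8; height at 8 (size 8, align 8) → ends 16; pitch at 16 (size 4, align 4) → ends 20; format at 20 (size 2, align 2) → ends 22; tail pad 2 to reach multiple of 8; total 24 bytes, alignment 8
start_time at 0 (size 4, align 2) → ends 4
refcount at 4 (size 1, align 1) → ends 5
pad 1 to align 2 for prio
prio at 6 (size 2, align 2) → ends 8
state at 8 (size 24, align 2) → ends 32
rss at 32 (size 8, align 2) → ends 40
cpu at 40 (size 8, align 2) → ends 48
pid at 48 (size 4, align 2) → ends 52
uid at 52 (size 1, align 1) → ends 53
tail pad 1 to reach multiple of 2
total 54 bytes, alignment 2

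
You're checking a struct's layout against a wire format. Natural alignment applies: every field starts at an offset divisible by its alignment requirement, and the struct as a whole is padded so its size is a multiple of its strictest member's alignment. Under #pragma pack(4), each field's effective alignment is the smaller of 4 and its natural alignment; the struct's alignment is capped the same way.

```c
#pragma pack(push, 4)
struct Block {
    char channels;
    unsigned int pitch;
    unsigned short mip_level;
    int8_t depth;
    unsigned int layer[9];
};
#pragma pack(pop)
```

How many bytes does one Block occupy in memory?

48

0..1  channels  (1B, 1-aligned)
1..4  -- padding (3B)
4..8  pitch  (4B, 4-aligned)
8..10  mip_level  (2B, 2-aligned)
10..11  depth  (1B, 1-aligned)
11..12  -- padding (1B)
12..48  layer  (36B, 4-aligned)
sizeof = 48, alignof = 4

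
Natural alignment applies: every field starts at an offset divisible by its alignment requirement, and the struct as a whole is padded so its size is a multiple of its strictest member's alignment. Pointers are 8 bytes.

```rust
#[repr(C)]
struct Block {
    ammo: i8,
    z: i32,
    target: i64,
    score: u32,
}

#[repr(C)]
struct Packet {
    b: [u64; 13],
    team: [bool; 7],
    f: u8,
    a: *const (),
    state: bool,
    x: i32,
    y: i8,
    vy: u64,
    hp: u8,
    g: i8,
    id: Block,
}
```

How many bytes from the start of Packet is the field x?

Block: @0: ammo [1B, align 1] → 1; +3 pad (align 4); @4: z [4B, align 4] → 8; @8: target [8B, align 8] → 16; @16: score [4B, align 4] → 20; +4 tail pad (align 8); size 24, align 8
@0: b [104B, align 8] → 104
@104: team [7B, align 1] → 111
@111: f [1B, align 1] → 112
@112: a [8B, align 8] → 120
@120: state [1B, align 1] → 121
+3 pad (align 4)
@124: x [4B, align 4] → 128

124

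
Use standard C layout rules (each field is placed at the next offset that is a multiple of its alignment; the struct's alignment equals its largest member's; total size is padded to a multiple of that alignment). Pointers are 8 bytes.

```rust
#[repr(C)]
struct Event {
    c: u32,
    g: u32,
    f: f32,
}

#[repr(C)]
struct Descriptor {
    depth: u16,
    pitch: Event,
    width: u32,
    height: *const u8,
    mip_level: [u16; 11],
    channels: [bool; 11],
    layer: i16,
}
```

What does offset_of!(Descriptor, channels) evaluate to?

Event: c at 0 (size 4, align 4) → ends 4; g at 4 (size 4, align 4) → ends 8; f at 8 (size 4, align 4) → ends 12; total 12 bytes, alignment 4
depth at 0 (size 2, align 2) → ends 2
pad 2 to align 4 for pitch
pitch at 4 (size 12, align 4) → ends 16
width at 16 (size 4, align 4) → ends 20
pad 4 to align 8 for height
height at 24 (size 8, align 8) → ends 32
mip_level at 32 (size 22, align 2) → ends 54
channels at 54 (size 11, align 1) → ends 65

54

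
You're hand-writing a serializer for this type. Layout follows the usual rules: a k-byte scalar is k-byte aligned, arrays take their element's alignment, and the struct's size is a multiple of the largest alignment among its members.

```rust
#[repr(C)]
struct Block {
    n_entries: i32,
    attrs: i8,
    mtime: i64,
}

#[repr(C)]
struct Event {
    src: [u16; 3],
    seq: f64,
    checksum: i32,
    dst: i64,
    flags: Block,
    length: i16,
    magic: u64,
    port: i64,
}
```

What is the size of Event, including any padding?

Block: n_entries at 0 (size 4, align 4) → ends 4; attrs at 4 (size 1, align 1) → ends 5; pad 3 to align 8 for mtime; mtime at 8 (size 8, align 8) → ends 16; total 16 bytes, alignment 8
src at 0 (size 6, align 2) → ends 6
pad 2 to align 8 for seq
seq at 8 (size 8, align 8) → ends 16
checksum at 16 (size 4, align 4) → ends 20
pad 4 to align 8 for dst
dst at 24 (size 8, align 8) → ends 32
flags at 32 (size 16, align 8) → ends 48
length at 48 (size 2, align 2) → ends 50
pad 6 to align 8 for magic
magic at 56 (size 8, align 8) → ends 64
port at 64 (size 8, align 8) → ends 72
total 72 bytes, alignment 8

72 bytes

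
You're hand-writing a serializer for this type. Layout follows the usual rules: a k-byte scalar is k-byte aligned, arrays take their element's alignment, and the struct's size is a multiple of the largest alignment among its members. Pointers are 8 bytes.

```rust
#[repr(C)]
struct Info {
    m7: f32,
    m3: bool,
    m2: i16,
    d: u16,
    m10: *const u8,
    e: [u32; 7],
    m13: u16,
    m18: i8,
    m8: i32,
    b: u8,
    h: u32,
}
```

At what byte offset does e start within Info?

24

@0: m7 [4B, align 4] → 4
@4: m3 [1B, align 1] → 5
+1 pad (align 2)
@6: m2 [2B, align 2] → 8
@8: d [2B, align 2] → 10
+6 pad (align 8)
@16: m10 [8B, align 8] → 24
@24: e [28B, align 4] → 52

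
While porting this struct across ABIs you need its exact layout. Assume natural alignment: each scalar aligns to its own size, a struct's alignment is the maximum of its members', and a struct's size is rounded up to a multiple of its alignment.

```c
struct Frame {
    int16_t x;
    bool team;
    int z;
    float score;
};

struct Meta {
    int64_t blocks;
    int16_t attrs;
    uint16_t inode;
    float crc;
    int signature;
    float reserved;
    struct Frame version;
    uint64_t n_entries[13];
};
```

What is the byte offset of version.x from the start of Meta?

24

Frame: x at 0 (size 2, align 2) → ends 2; team at 2 (size 1, align 1) → ends 3; pad 1 to align 4 for z; z at 4 (size 4, align 4) → ends 8; score at 8 (size 4, align 4) → ends 12; total 12 bytes, alignment 4
blocks at 0 (size 8, align 8) → ends 8
attrs at 8 (size 2, align 2) → ends 10
inode at 10 (size 2, align 2) → ends 12
crc at 12 (size 4, align 4) → ends 16
signature at 16 (size 4, align 4) → ends 20
reserved at 20 (size 4, align 4) → ends 24
version at 24 (size 12, align 4) → ends 36
within Frame: x at 0
24 + 0 = 24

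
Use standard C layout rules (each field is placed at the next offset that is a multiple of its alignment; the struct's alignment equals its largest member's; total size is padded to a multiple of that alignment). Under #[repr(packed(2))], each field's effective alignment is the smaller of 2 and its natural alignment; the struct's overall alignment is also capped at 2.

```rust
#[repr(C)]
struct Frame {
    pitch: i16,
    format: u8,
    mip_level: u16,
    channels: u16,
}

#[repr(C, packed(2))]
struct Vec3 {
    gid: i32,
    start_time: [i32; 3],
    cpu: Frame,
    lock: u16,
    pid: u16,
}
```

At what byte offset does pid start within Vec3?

Frame: 0..2  pitch  (2B, 2-aligned); 2..3  format  (1B, 1-aligned); 3..4  -- padding (1B); 4..6  mip_level  (2B, 2-aligned); 6..8  channels  (2B, 2-aligned); sizeof = 8, alignof = 2
0..4  gid  (4B, 2-aligned)
4..16  start_time  (12B, 2-aligned)
16..24  cpu  (8B, 2-aligned)
24..26  lock  (2B, 2-aligned)
26..28  pid  (2B, 2-aligned)

26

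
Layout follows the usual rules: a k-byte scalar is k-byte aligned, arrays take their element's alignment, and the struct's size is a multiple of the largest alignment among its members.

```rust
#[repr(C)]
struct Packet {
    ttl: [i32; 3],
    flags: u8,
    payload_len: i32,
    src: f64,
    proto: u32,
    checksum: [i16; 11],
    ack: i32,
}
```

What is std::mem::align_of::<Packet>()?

member alignments: ttl=4, flags=1, payload_len=4, src=8, proto=4, checksum=2, ack=4
max = 8

8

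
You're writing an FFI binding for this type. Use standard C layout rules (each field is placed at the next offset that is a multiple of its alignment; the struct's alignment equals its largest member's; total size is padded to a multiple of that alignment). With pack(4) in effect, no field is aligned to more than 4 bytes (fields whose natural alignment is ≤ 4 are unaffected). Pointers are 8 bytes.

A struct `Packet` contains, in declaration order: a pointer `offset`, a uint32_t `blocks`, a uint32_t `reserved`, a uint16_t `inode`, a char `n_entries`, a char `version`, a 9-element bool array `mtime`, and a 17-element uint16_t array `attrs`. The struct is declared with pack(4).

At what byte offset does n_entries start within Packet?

18

@0: offset [8B, align 4] → 8
@8: blocks [4B, align 4] → 12
@12: reserved [4B, align 4] → 16
@16: inode [2B, align 2] → 18
@18: n_entries [1B, align 1] → 19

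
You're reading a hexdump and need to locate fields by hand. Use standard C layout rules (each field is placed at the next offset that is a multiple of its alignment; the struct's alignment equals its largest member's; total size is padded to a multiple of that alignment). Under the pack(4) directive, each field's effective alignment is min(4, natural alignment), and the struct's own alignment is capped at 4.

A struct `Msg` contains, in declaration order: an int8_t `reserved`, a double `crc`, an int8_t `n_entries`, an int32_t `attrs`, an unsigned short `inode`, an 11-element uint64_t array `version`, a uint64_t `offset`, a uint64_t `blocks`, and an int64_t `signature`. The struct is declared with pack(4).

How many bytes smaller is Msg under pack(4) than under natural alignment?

natural layout:
  0..1  reserved  (1B, 1-aligned)
  1..8  -- padding (7B)
  8..16  crc  (8B, 8-aligned)
  16..17  n_entries  (1B, 1-aligned)
  17..20  -- padding (3B)
  20..24  attrs  (4B, 4-aligned)
  24..26  inode  (2B, 2-aligned)
  26..32  -- padding (6B)
  32..120  version  (88B, 8-aligned)
  120..128  offset  (8B, 8-aligned)
  128..136  blocks  (8B, 8-aligned)
  136..144  signature  (8B, 8-aligned)
  sizeof = 144, alignof = 8
packed(4) layout:
  0..1  reserved  (1B, 1-aligned)
  1..4  -- padding (3B)
  4..12  crc  (8B, 4-aligned)
  12..13  n_entries  (1B, 1-aligned)
  13..16  -- padding (3B)
  16..20  attrs  (4B, 4-aligned)
  20..22  inode  (2B, 2-aligned)
  22..24  -- padding (2B)
  24..112  version  (88B, 4-aligned)
  112..120  offset  (8B, 4-aligned)
  120..128  blocks  (8B, 4-aligned)
  128..136  signature  (8B, 4-aligned)
  sizeof = 136, alignof = 4
144 − 136 = 8

8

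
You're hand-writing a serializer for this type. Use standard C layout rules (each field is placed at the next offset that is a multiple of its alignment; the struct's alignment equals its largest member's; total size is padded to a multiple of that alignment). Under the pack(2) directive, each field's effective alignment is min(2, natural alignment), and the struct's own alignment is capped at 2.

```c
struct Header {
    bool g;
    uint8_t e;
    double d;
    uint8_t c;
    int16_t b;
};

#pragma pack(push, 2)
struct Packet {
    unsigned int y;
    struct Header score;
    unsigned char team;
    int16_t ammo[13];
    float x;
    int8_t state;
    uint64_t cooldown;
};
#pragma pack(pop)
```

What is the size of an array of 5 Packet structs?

350

Header: 0..1  g  (1B, 1-aligned); 1..2  e  (1B, 1-aligned); 2..8  -- padding (6B); 8..16  d  (8B, 8-aligned); 16..17  c  (1B, 1-aligned); 17..18  -- padding (1B); 18..20  b  (2B, 2-aligned); 20..24  -- tail padding (4B); sizeof = 24, alignof = 8
0..4  y  (4B, 2-aligned)
4..28  score  (24B, 2-aligned)
28..29  team  (1B, 1-aligned)
29..30  -- padding (1B)
30..56  ammo  (26B, 2-aligned)
56..60  x  (4B, 2-aligned)
60..61  state  (1B, 1-aligned)
61..62  -- padding (1B)
62..70  cooldown  (8B, 2-aligned)
sizeof = 70, alignof = 2
array of 5: 5 × 70 = 350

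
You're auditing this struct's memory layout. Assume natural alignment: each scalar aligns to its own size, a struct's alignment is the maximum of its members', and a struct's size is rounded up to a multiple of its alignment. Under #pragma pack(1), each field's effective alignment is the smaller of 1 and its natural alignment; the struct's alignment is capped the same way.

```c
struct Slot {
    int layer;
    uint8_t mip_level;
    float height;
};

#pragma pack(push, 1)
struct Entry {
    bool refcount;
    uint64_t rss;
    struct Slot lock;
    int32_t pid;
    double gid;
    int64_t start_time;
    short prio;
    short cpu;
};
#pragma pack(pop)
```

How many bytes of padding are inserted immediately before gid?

Slot: 0..4  layer  (4B, 4-aligned); 4..5  mip_level  (1B, 1-aligned); 5..8  -- padding (3B); 8..12  height  (4B, 4-aligned); sizeof = 12, alignof = 4
0..1  refcount  (1B, 1-aligned)
1..9  rss  (8B, 1-aligned)
9..21  lock  (12B, 1-aligned)
21..25  pid  (4B, 1-aligned)
25..33  gid  (8B, 1-aligned)

0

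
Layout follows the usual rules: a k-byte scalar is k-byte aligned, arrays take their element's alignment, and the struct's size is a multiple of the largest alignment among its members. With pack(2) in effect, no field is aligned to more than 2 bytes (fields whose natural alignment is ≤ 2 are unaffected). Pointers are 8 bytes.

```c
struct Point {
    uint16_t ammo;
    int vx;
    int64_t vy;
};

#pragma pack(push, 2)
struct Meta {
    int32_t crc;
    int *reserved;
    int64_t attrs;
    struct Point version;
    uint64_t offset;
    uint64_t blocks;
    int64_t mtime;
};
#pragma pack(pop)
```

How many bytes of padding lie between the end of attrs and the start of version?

Point: ammo at 0 (size 2, align 2) → ends 2; pad 2 to align 4 for vx; vx at 4 (size 4, align 4) → ends 8; vy at 8 (size 8, align 8) → ends 16; total 16 bytes, alignment 8
crc at 0 (size 4, align 2) → ends 4
reserved at 4 (size 8, align 2) → ends 12
attrs at 12 (size 8, align 2) → ends 20
version at 20 (size 16, align 2) → ends 36

0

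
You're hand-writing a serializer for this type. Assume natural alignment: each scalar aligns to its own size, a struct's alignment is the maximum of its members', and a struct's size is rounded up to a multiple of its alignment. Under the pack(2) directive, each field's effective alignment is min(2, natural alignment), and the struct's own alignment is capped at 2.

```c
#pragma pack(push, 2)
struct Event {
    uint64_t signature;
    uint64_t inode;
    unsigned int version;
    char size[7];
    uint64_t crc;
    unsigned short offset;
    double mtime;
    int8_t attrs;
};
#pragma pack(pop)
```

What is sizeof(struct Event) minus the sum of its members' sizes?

2

signature at 0 (size 8, align 2) → ends 8
inode at 8 (size 8, align 2) → ends 16
version at 16 (size 4, align 2) → ends 20
size at 20 (size 7, align 1) → ends 27
pad 1 to align 2 for crc
crc at 28 (size 8, align 2) → ends 36
offset at 36 (size 2, align 2) → ends 38
mtime at 38 (size 8, align 2) → ends 46
attrs at 46 (size 1, align 1) → ends 47
tail pad 1 to reach multiple of 2
total 48 bytes, alignment 2
data bytes 46, size 48 → padding 2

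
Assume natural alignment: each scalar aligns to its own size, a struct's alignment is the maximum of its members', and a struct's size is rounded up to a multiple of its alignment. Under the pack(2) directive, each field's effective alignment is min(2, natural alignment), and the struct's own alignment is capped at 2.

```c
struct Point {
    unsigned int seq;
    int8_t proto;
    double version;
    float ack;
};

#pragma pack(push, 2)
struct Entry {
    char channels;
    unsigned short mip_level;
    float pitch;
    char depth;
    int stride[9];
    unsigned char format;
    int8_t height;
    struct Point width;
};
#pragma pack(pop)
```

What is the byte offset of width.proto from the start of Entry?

52

Point: seq at 0 (size 4, align 4) → ends 4; proto at 4 (size 1, align 1) → ends 5; pad 3 to align 8 for version; version at 8 (size 8, align 8) → ends 16; ack at 16 (size 4, align 4) → ends 20; tail pad 4 to reach multiple of 8; total 24 bytes, alignment 8
channels at 0 (size 1, align 1) → ends 1
pad 1 to align 2 for mip_level
mip_level at 2 (size 2, align 2) → ends 4
pitch at 4 (size 4, align 2) → ends 8
depth at 8 (size 1, align 1) → ends 9
pad 1 to align 2 for stride
stride at 10 (size 36, align 2) → ends 46
format at 46 (size 1, align 1) → ends 47
height at 47 (size 1, align 1) → ends 48
width at 48 (size 24, align 2) → ends 72
within Point: proto at 4
48 + 4 = 52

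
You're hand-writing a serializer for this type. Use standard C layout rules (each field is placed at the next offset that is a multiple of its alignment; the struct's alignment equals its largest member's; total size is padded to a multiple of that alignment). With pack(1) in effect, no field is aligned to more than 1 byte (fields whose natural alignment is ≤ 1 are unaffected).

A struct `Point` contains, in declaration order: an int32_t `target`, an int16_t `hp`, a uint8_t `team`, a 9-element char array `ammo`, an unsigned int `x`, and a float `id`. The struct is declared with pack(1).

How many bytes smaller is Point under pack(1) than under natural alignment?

0

natural layout:
  0..4  target  (4B, 4-aligned)
  4..6  hp  (2B, 2-aligned)
  6..7  team  (1B, 1-aligned)
  7..16  ammo  (9B, 1-aligned)
  16..20  x  (4B, 4-aligned)
  20..24  id  (4B, 4-aligned)
  sizeof = 24, alignof = 4
packed(1) layout:
  0..4  target  (4B, 1-aligned)
  4..6  hp  (2B, 1-aligned)
  6..7  team  (1B, 1-aligned)
  7..16  ammo  (9B, 1-aligned)
  16..20  x  (4B, 1-aligned)
  20..24  id  (4B, 1-aligned)
  sizeof = 24, alignof = 1
24 − 24 = 0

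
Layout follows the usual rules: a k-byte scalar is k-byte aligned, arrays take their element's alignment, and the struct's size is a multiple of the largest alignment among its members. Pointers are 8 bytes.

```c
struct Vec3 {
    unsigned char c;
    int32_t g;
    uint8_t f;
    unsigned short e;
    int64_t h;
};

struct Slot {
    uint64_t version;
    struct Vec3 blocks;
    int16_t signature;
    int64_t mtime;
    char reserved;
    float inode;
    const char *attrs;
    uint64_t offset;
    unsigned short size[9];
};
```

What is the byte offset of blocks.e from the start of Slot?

Vec3: c at 0 (size 1, align 1) → ends 1; pad 3 to align 4 for g; g at 4 (size 4, align 4) → ends 8; f at 8 (size 1, align 1) → ends 9; pad 1 to align 2 for e; e at 10 (size 2, align 2) → ends 12; pad 4 to align 8 for h; h at 16 (size 8, align 8) → ends 24; total 24 bytes, alignment 8
version at 0 (size 8, align 8) → ends 8
blocks at 8 (size 24, align 8) → ends 32
within Vec3: e at 10
8 + 10 = 18

18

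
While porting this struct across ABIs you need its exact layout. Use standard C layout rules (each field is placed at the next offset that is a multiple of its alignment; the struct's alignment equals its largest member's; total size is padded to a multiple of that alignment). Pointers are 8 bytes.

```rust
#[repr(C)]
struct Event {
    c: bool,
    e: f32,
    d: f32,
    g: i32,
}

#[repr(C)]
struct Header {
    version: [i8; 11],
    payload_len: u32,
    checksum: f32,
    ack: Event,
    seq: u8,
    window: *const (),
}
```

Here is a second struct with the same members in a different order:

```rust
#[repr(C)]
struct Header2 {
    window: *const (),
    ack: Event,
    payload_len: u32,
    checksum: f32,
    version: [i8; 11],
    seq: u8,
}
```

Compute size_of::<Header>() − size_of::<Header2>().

0

Event: c at 0 (size 1, align 1) → ends 1; pad 3 to align 4 for e; e at 4 (size 4, align 4) → ends 8; d at 8 (size 4, align 4) → ends 12; g at 12 (size 4, align 4) → ends 16; total 16 bytes, alignment 4
version at 0 (size 11, align 1) → ends 11
pad 1 to align 4 for payload_len
payload_len at 12 (size 4, align 4) → ends 16
checksum at 16 (size 4, align 4) → ends 20
ack at 20 (size 16, align 4) → ends 36
seq at 36 (size 1, align 1) → ends 37
pad 3 to align 8 for window
window at 40 (size 8, align 8) → ends 48
total 48 bytes, alignment 8
— Header2 —
window at 0 (size 8, align 8) → ends 8
ack at 8 (size 16, align 4) → ends 24
payload_len at 24 (size 4, align 4) → ends 28
checksum at 28 (size 4, align 4) → ends 32
version at 32 (size 11, align 1) → ends 43
seq at 43 (size 1, align 1) → ends 44
tail pad 4 to reach multiple of 8
total 48 bytes, alignment 8
48 − 48 = 0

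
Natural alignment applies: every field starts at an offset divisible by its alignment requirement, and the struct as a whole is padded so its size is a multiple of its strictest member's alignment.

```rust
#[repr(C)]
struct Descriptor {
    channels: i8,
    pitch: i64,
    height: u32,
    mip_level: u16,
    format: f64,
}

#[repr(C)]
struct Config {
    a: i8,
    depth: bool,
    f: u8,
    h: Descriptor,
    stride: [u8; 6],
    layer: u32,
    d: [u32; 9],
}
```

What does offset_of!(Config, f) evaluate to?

2

Descriptor: 0..1  channels  (1B, 1-aligned); 1..8  -- padding (7B); 8..16  pitch  (8B, 8-aligned); 16..20  height  (4B, 4-aligned); 20..22  mip_level  (2B, 2-aligned); 22..24  -- padding (2B); 24..32  format  (8B, 8-aligned); sizeof = 32, alignof = 8
0..1  a  (1B, 1-aligned)
1..2  depth  (1B, 1-aligned)
2..3  f  (1B, 1-aligned)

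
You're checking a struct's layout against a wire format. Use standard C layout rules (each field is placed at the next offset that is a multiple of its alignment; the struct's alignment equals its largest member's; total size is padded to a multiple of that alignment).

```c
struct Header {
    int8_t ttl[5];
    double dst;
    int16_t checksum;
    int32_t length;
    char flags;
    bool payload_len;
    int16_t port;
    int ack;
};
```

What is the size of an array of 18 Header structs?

576

0..5  ttl  (5B, 1-aligned)
5..8  -- padding (3B)
8..16  dst  (8B, 8-aligned)
16..18  checksum  (2B, 2-aligned)
18..20  -- padding (2B)
20..24  length  (4B, 4-aligned)
24..25  flags  (1B, 1-aligned)
25..26  payload_len  (1B, 1-aligned)
26..28  port  (2B, 2-aligned)
28..32  ack  (4B, 4-aligned)
sizeof = 32, alignof = 8
array of 18: 18 × 32 = 576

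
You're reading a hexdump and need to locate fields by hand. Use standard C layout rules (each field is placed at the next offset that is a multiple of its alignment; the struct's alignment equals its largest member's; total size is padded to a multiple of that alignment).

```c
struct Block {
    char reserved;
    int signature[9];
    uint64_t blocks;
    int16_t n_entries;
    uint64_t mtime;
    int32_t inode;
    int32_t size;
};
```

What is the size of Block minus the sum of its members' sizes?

reserved at 0 (size 1, align 1) → ends 1
pad 3 to align 4 for signature
signature at 4 (size 36, align 4) → ends 40
blocks at 40 (size 8, align 8) → ends 48
n_entries at 48 (size 2, align 2) → ends 50
pad 6 to align 8 for mtime
mtime at 56 (size 8, align 8) → ends 64
inode at 64 (size 4, align 4) → ends 68
size at 68 (size 4, align 4) → ends 72
total 72 bytes, alignment 8
data bytes 63, size 72 → padding 9

9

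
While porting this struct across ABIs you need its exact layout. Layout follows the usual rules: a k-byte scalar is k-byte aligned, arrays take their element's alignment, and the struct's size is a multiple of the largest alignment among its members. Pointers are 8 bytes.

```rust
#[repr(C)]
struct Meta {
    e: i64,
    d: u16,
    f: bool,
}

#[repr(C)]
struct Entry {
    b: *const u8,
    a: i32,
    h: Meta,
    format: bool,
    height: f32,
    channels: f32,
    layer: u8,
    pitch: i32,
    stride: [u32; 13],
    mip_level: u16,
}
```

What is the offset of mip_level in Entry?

104

Meta: @0: e [8B, align 8] → 8; @8: d [2B, align 2] → 10; @10: f [1B, align 1] → 11; +5 tail pad (align 8); size 16, align 8
@0: b [8B, align 8] → 8
@8: a [4B, align 4] → 12
+4 pad (align 8)
@16: h [16B, align 8] → 32
@32: format [1B, align 1] → 33
+3 pad (align 4)
@36: height [4B, align 4] → 40
@40: channels [4B, align 4] → 44
@44: layer [1B, align 1] → 45
+3 pad (align 4)
@48: pitch [4B, align 4] → 52
@52: stride [52B, align 4] → 104
@104: mip_level [2B, align 2] → 106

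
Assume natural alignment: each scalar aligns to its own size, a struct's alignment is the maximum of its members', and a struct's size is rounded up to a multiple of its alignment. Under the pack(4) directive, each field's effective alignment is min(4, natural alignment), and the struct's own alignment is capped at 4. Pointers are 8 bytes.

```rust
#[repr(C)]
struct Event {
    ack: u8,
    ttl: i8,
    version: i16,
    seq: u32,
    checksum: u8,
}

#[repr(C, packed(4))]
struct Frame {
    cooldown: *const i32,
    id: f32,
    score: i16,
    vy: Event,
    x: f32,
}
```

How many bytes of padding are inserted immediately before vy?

2

Event: ack at 0 (size 1, align 1) → ends 1; ttl at 1 (size 1, align 1) → ends 2; version at 2 (size 2, align 2) → ends 4; seq at 4 (size 4, align 4) → ends 8; checksum at 8 (size 1, align 1) → ends 9; tail pad 3 to reach multiple of 4; total 12 bytes, alignment 4
cooldown at 0 (size 8, align 4) → ends 8
id at 8 (size 4, align 4) → ends 12
score at 12 (size 2, align 2) → ends 14
pad 2 to align 4 for vy
vy at 16 (size 12, align 4) → ends 28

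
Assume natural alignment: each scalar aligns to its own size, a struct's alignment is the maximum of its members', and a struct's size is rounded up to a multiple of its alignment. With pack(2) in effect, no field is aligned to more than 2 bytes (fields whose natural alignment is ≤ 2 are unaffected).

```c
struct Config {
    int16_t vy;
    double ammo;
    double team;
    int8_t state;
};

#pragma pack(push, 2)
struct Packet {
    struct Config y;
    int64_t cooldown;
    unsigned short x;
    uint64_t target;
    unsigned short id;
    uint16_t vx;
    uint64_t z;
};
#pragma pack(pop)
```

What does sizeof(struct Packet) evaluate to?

62 bytes

Config: 0..2  vy  (2B, 2-aligned); 2..8  -- padding (6B); 8..16  ammo  (8B, 8-aligned); 16..24  team  (8B, 8-aligned); 24..25  state  (1B, 1-aligned); 25..32  -- tail padding (7B); sizeof = 32, alignof = 8
0..32  y  (32B, 2-aligned)
32..40  cooldown  (8B, 2-aligned)
40..42  x  (2B, 2-aligned)
42..50  target  (8B, 2-aligned)
50..52  id  (2B, 2-aligned)
52..54  vx  (2B, 2-aligned)
54..62  z  (8B, 2-aligned)
sizeof = 62, alignof = 2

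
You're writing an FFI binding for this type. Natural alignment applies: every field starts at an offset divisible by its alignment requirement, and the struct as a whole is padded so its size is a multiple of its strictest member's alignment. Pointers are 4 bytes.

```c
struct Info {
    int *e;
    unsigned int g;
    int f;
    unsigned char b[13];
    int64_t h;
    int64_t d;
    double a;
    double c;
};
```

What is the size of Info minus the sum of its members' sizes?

7

0..4  e  (4B, 4-aligned)
4..8  g  (4B, 4-aligned)
8..12  f  (4B, 4-aligned)
12..25  b  (13B, 1-aligned)
25..32  -- padding (7B)
32..40  h  (8B, 8-aligned)
40..48  d  (8B, 8-aligned)
48..56  a  (8B, 8-aligned)
56..64  c  (8B, 8-aligned)
sizeof = 64, alignof = 8
data bytes 57, size 64 → padding 7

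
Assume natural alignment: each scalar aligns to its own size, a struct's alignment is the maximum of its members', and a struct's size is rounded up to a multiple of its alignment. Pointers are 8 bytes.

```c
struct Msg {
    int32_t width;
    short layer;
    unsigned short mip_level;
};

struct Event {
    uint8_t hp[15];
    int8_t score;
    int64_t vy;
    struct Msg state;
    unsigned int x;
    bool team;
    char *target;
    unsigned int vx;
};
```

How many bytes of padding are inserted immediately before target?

Msg: @0: width [4B, align 4] → 4; @4: layer [2B, align 2] → 6; @6: mip_level [2B, align 2] → 8; size 8, align 4
@0: hp [15B, align 1] → 15
@15: score [1B, align 1] → 16
@16: vy [8B, align 8] → 24
@24: state [8B, align 4] → 32
@32: x [4B, align 4] → 36
@36: team [1B, align 1] → 37
+3 pad (align 8)
@40: target [8B, align 8] → 48

3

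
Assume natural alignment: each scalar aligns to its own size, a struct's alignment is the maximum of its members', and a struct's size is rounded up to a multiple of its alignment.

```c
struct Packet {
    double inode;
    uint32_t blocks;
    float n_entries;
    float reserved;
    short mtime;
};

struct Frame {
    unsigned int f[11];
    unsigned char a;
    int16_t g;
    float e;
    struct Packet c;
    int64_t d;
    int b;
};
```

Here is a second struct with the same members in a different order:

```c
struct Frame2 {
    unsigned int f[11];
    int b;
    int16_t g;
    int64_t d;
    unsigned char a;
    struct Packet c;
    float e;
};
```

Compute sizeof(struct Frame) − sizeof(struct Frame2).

-8

Packet: 0..8  inode  (8B, 8-aligned); 8..12  blocks  (4B, 4-aligned); 12..16  n_entries  (4B, 4-aligned); 16..20  reserved  (4B, 4-aligned); 20..22  mtime  (2B, 2-aligned); 22..24  -- tail padding (2B); sizeof = 24, alignof = 8
0..44  f  (44B, 4-aligned)
44..45  a  (1B, 1-aligned)
45..46  -- padding (1B)
46..48  g  (2B, 2-aligned)
48..52  e  (4B, 4-aligned)
52..56  -- padding (4B)
56..80  c  (24B, 8-aligned)
80..88  d  (8B, 8-aligned)
88..92  b  (4B, 4-aligned)
92..96  -- tail padding (4B)
sizeof = 96, alignof = 8
— Frame2 —
0..44  f  (44B, 4-aligned)
44..48  b  (4B, 4-aligned)
48..50  g  (2B, 2-aligned)
50..56  -- padding (6B)
56..64  d  (8B, 8-aligned)
64..65  a  (1B, 1-aligned)
65..72  -- padding (7B)
72..96  c  (24B, 8-aligned)
96..100  e  (4B, 4-aligned)
100..104  -- tail padding (4B)
sizeof = 104, alignof = 8
96 − 104 = -8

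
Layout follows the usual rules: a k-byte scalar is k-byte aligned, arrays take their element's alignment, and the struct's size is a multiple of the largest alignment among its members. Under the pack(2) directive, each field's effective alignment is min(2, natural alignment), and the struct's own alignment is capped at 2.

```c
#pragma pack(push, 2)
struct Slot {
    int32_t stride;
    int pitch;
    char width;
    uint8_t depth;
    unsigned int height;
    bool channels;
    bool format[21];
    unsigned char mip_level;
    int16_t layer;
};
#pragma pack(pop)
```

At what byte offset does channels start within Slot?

14

0..4  stride  (4B, 2-aligned)
4..8  pitch  (4B, 2-aligned)
8..9  width  (1B, 1-aligned)
9..10  depth  (1B, 1-aligned)
10..14  height  (4B, 2-aligned)
14..15  channels  (1B, 1-aligned)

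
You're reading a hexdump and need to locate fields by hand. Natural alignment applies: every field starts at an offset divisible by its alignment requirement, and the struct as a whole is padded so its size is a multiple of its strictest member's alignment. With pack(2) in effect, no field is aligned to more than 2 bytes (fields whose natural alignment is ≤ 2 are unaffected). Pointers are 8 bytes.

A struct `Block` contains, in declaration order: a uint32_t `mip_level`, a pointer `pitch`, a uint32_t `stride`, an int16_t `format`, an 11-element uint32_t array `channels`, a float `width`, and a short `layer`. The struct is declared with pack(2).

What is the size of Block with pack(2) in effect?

@0: mip_level [4B, align 2] → 4
@4: pitch [8B, align 2] → 12
@12: stride [4B, align 2] → 16
@16: format [2B, align 2] → 18
@18: channels [44B, align 2] → 62
@62: width [4B, align 2] → 66
@66: layer [2B, align 2] → 68
size 68, align 2

68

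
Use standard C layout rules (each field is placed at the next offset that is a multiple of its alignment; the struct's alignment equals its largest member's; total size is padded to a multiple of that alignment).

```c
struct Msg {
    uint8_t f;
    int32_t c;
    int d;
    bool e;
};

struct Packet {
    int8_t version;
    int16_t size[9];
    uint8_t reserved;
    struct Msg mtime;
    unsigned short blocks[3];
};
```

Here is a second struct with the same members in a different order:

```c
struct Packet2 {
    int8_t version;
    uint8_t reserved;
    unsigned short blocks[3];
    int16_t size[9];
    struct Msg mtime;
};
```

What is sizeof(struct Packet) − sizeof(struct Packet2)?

4

Msg: 0..1  f  (1B, 1-aligned); 1..4  -- padding (3B); 4..8  c  (4B, 4-aligned); 8..12  d  (4B, 4-aligned); 12..13  e  (1B, 1-aligned); 13..16  -- tail padding (3B); sizeof = 16, alignof = 4
0..1  version  (1B, 1-aligned)
1..2  -- padding (1B)
2..20  size  (18B, 2-aligned)
20..21  reserved  (1B, 1-aligned)
21..24  -- padding (3B)
24..40  mtime  (16B, 4-aligned)
40..46  blocks  (6B, 2-aligned)
46..48  -- tail padding (2B)
sizeof = 48, alignof = 4
— Packet2 —
0..1  version  (1B, 1-aligned)
1..2  reserved  (1B, 1-aligned)
2..8  blocks  (6B, 2-aligned)
8..26  size  (18B, 2-aligned)
26..28  -- padding (2B)
28..44  mtime  (16B, 4-aligned)
sizeof = 44, alignof = 4
48 − 44 = 4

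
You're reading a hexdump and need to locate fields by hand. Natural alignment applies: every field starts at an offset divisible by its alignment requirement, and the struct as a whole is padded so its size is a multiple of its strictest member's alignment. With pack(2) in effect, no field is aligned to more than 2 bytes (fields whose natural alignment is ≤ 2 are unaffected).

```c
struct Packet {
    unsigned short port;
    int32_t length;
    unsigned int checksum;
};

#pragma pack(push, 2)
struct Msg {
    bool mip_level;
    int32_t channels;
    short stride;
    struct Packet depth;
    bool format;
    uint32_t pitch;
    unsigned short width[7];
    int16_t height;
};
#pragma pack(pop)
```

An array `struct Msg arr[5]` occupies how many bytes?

Packet: @0: port [2B, align 2] → 2; +2 pad (align 4); @4: length [4B, align 4] → 8; @8: checksum [4B, align 4] → 12; size 12, align 4
@0: mip_level [1B, align 1] → 1
+1 pad (align 2)
@2: channels [4B, align 2] → 6
@6: stride [2B, align 2] → 8
@8: depth [12B, align 2] → 20
@20: format [1B, align 1] → 21
+1 pad (align 2)
@22: pitch [4B, align 2] → 26
@26: width [14B, align 2] → 40
@40: height [2B, align 2] → 42
size 42, align 2
array of 5: 5 × 42 = 210

210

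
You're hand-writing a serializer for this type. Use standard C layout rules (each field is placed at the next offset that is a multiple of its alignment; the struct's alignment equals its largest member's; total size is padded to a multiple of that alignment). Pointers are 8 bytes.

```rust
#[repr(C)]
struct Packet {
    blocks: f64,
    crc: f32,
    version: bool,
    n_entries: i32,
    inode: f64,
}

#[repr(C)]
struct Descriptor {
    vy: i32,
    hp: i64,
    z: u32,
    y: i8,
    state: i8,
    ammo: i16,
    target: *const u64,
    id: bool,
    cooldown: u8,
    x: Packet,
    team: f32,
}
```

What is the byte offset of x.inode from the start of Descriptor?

Packet: 0..8  blocks  (8B, 8-aligned); 8..12  crc  (4B, 4-aligned); 12..13  version  (1B, 1-aligned); 13..16  -- padding (3B); 16..20  n_entries  (4B, 4-aligned); 20..24  -- padding (4B); 24..32  inode  (8B, 8-aligned); sizeof = 32, alignof = 8
0..4  vy  (4B, 4-aligned)
4..8  -- padding (4B)
8..16  hp  (8B, 8-aligned)
16..20  z  (4B, 4-aligned)
20..21  y  (1B, 1-aligned)
21..22  state  (1B, 1-aligned)
22..24  ammo  (2B, 2-aligned)
24..32  target  (8B, 8-aligned)
32..33  id  (1B, 1-aligned)
33..34  cooldown  (1B, 1-aligned)
34..40  -- padding (6B)
40..72  x  (32B, 8-aligned)
within Packet: inode at 24
40 + 24 = 64

64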